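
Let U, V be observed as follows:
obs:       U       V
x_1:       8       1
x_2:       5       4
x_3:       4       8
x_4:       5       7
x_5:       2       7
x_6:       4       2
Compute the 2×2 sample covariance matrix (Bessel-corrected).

Step 1 — column means:
  mean(U) = (8 + 5 + 4 + 5 + 2 + 4) / 6 = 28/6 = 4.6667
  mean(V) = (1 + 4 + 8 + 7 + 7 + 2) / 6 = 29/6 = 4.8333

Step 2 — sample covariance S[i,j] = (1/(n-1)) · Σ_k (x_{k,i} - mean_i) · (x_{k,j} - mean_j), with n-1 = 5.
  S[U,U] = ((3.3333)·(3.3333) + (0.3333)·(0.3333) + (-0.6667)·(-0.6667) + (0.3333)·(0.3333) + (-2.6667)·(-2.6667) + (-0.6667)·(-0.6667)) / 5 = 19.3333/5 = 3.8667
  S[U,V] = ((3.3333)·(-3.8333) + (0.3333)·(-0.8333) + (-0.6667)·(3.1667) + (0.3333)·(2.1667) + (-2.6667)·(2.1667) + (-0.6667)·(-2.8333)) / 5 = -18.3333/5 = -3.6667
  S[V,V] = ((-3.8333)·(-3.8333) + (-0.8333)·(-0.8333) + (3.1667)·(3.1667) + (2.1667)·(2.1667) + (2.1667)·(2.1667) + (-2.8333)·(-2.8333)) / 5 = 42.8333/5 = 8.5667

S is symmetric (S[j,i] = S[i,j]). Assembling:

S = [[3.8667, -3.6667],
 [-3.6667, 8.5667]]


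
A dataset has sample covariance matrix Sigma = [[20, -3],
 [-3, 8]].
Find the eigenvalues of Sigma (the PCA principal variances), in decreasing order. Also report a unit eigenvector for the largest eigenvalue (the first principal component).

Step 1 — characteristic polynomial of 2×2 Sigma:
  det(Sigma - λI) = λ² - trace · λ + det = 0.
  trace = 20 + 8 = 28, det = 20·8 - (-3)² = 151.
Step 2 — discriminant:
  Δ = trace² - 4·det = 784 - 604 = 180.
Step 3 — eigenvalues:
  λ = (trace ± √Δ)/2 = (28 ± 13.4164)/2,
  λ_1 = 20.7082,  λ_2 = 7.2918.

Step 4 — unit eigenvector for λ_1: solve (Sigma - λ_1 I)v = 0. First row:
  (20 - 20.7082)·v_x + (-3)·v_y = 0, i.e. (-0.7082)·v_x + (-3)·v_y = 0,
  so v ∝ (b, λ_1 - a) = (-3, 0.7082); multiply by -1 so the first entry is positive: u = (3, -0.7082).
  ||u|| = √((3)² + (-0.7082)²) = √(9.5016) ≈ 3.0825,
  v_1 = u/||u|| ≈ (0.9732, -0.2298) (||v_1|| = 1).

λ_1 = 20.7082,  λ_2 = 7.2918;  v_1 ≈ (0.9732, -0.2298)


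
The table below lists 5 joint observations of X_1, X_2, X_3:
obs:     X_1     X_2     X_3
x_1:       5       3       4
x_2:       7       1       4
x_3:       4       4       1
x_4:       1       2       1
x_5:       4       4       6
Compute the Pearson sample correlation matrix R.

Step 1 — column means:
  mean(X_1) = (5 + 7 + 4 + 1 + 4) / 5 = 21/5 = 4.2
  mean(X_2) = (3 + 1 + 4 + 2 + 4) / 5 = 14/5 = 2.8
  mean(X_3) = (4 + 4 + 1 + 1 + 6) / 5 = 16/5 = 3.2

Step 2 — sample variances and covariances s[i,j] = (1/(n-1)) · Σ_k (x_{k,i} - mean_i) · (x_{k,j} - mean_j), with n-1 = 4:
  s[X_1,X_1] = ((0.8)·(0.8) + (2.8)·(2.8) + (-0.2)·(-0.2) + (-3.2)·(-3.2) + (-0.2)·(-0.2)) / 4 = 18.8/4 = 4.7
  s[X_1,X_2] = ((0.8)·(0.2) + (2.8)·(-1.8) + (-0.2)·(1.2) + (-3.2)·(-0.8) + (-0.2)·(1.2)) / 4 = -2.8/4 = -0.7
  s[X_1,X_3] = ((0.8)·(0.8) + (2.8)·(0.8) + (-0.2)·(-2.2) + (-3.2)·(-2.2) + (-0.2)·(2.8)) / 4 = 9.8/4 = 2.45
  s[X_2,X_2] = ((0.2)·(0.2) + (-1.8)·(-1.8) + (1.2)·(1.2) + (-0.8)·(-0.8) + (1.2)·(1.2)) / 4 = 6.8/4 = 1.7
  s[X_2,X_3] = ((0.2)·(0.8) + (-1.8)·(0.8) + (1.2)·(-2.2) + (-0.8)·(-2.2) + (1.2)·(2.8)) / 4 = 1.2/4 = 0.3
  s[X_3,X_3] = ((0.8)·(0.8) + (0.8)·(0.8) + (-2.2)·(-2.2) + (-2.2)·(-2.2) + (2.8)·(2.8)) / 4 = 18.8/4 = 4.7
  Sample standard deviations s_i = √(s[i,i]):
  s(X_1) = √(4.7) = 2.1679
  s(X_2) = √(1.7) = 1.3038
  s(X_3) = √(4.7) = 2.1679

Step 3 — r_{ij} = s_{ij} / (s_i · s_j):
  r[X_1,X_1] = 1 (diagonal).
  r[X_1,X_2] = -0.7 / (2.1679 · 1.3038) = -0.7 / 2.8267 = -0.2476
  r[X_1,X_3] = 2.45 / (2.1679 · 2.1679) = 2.45 / 4.7 = 0.5213
  r[X_2,X_2] = 1 (diagonal).
  r[X_2,X_3] = 0.3 / (1.3038 · 2.1679) = 0.3 / 2.8267 = 0.1061
  r[X_3,X_3] = 1 (diagonal).

R is symmetric with unit diagonal. Assembling:

R = [[1, -0.2476, 0.5213],
 [-0.2476, 1, 0.1061],
 [0.5213, 0.1061, 1]]


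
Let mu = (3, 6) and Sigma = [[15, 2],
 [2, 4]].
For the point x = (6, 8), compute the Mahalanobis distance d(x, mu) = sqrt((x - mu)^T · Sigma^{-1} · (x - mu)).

Step 1 — centre the observation: (x - mu) = (3, 2).

Step 2 — invert Sigma. det(Sigma) = 15·4 - (2)² = 56.
  Sigma^{-1} = (1/det) · [[d, -b], [-b, a]] = [[0.0714, -0.0357],
 [-0.0357, 0.2679]].

Step 3 — form the quadratic (x - mu)^T · Sigma^{-1} · (x - mu):
  Sigma^{-1} · (x - mu) = (0.1429, 0.4286).
  (x - mu)^T · [Sigma^{-1} · (x - mu)] = (3)·(0.1429) + (2)·(0.4286) = 1.2857.

Step 4 — take square root: d = √(1.2857) ≈ 1.1339.

d(x, mu) = √(1.2857) ≈ 1.1339


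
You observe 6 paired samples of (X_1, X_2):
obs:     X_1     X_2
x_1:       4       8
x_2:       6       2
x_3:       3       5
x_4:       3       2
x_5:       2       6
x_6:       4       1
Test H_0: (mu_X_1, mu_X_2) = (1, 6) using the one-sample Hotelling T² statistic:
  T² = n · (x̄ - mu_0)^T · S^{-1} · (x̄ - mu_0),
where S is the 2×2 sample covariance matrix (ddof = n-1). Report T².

Step 1 — sample mean vector:
  mean(X_1) = (4 + 6 + 3 + 3 + 2 + 4) / 6 = 22/6 = 3.6667
  mean(X_2) = (8 + 2 + 5 + 2 + 6 + 1) / 6 = 24/6 = 4
  x̄ = (3.6667, 4),  deviation x̄ - mu_0 = (3.6667, 4) - (1, 6) = (2.6667, -2).

Step 2 — sample covariance matrix, S[i,j] = (1/(n-1)) · Σ_k (x_{k,i} - mean_i) · (x_{k,j} - mean_j), divisor n-1 = 5:
  S[X_1,X_1] = ((0.3333)·(0.3333) + (2.3333)·(2.3333) + (-0.6667)·(-0.6667) + (-0.6667)·(-0.6667) + (-1.6667)·(-1.6667) + (0.3333)·(0.3333)) / 5 = 9.3333/5 = 1.8667
  S[X_1,X_2] = ((0.3333)·(4) + (2.3333)·(-2) + (-0.6667)·(1) + (-0.6667)·(-2) + (-1.6667)·(2) + (0.3333)·(-3)) / 5 = -7/5 = -1.4
  S[X_2,X_2] = ((4)·(4) + (-2)·(-2) + (1)·(1) + (-2)·(-2) + (2)·(2) + (-3)·(-3)) / 5 = 38/5 = 7.6
  S = [[1.8667, -1.4],
 [-1.4, 7.6]].

Step 3 — invert S. det(S) = 1.8667·7.6 - (-1.4)² = 12.2267.
  S^{-1} = (1/det) · [[d, -b], [-b, a]] = [[0.6216, 0.1145],
 [0.1145, 0.1527]].

Step 4 — quadratic form (x̄ - mu_0)^T · S^{-1} · (x̄ - mu_0):
  S^{-1} · (x̄ - mu_0) = (1.4286, 0),
  (x̄ - mu_0)^T · [...] = (2.6667)·(1.4286) + (-2)·(0) = 3.8095.

Step 5 — scale by n: T² = 6 · 3.8095 = 22.8571.

T² ≈ 22.8571


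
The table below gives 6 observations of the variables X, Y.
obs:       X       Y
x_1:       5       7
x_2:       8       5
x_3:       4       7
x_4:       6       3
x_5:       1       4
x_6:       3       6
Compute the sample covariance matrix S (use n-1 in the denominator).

Step 1 — column means:
  mean(X) = (5 + 8 + 4 + 6 + 1 + 3) / 6 = 27/6 = 4.5
  mean(Y) = (7 + 5 + 7 + 3 + 4 + 6) / 6 = 32/6 = 5.3333

Step 2 — sample covariance S[i,j] = (1/(n-1)) · Σ_k (x_{k,i} - mean_i) · (x_{k,j} - mean_j), with n-1 = 5.
  S[X,X] = ((0.5)·(0.5) + (3.5)·(3.5) + (-0.5)·(-0.5) + (1.5)·(1.5) + (-3.5)·(-3.5) + (-1.5)·(-1.5)) / 5 = 29.5/5 = 5.9
  S[X,Y] = ((0.5)·(1.6667) + (3.5)·(-0.3333) + (-0.5)·(1.6667) + (1.5)·(-2.3333) + (-3.5)·(-1.3333) + (-1.5)·(0.6667)) / 5 = -1/5 = -0.2
  S[Y,Y] = ((1.6667)·(1.6667) + (-0.3333)·(-0.3333) + (1.6667)·(1.6667) + (-2.3333)·(-2.3333) + (-1.3333)·(-1.3333) + (0.6667)·(0.6667)) / 5 = 13.3333/5 = 2.6667

S is symmetric (S[j,i] = S[i,j]). Assembling:

S = [[5.9, -0.2],
 [-0.2, 2.6667]]


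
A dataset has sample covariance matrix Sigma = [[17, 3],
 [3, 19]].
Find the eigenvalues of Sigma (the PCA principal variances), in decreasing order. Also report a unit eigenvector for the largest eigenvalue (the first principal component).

Step 1 — characteristic polynomial of 2×2 Sigma:
  det(Sigma - λI) = λ² - trace · λ + det = 0.
  trace = 17 + 19 = 36, det = 17·19 - (3)² = 314.
Step 2 — discriminant:
  Δ = trace² - 4·det = 1296 - 1256 = 40.
Step 3 — eigenvalues:
  λ = (trace ± √Δ)/2 = (36 ± 6.3246)/2,
  λ_1 = 21.1623,  λ_2 = 14.8377.

Step 4 — unit eigenvector for λ_1: solve (Sigma - λ_1 I)v = 0. First row:
  (17 - 21.1623)·v_x + (3)·v_y = 0, i.e. (-4.1623)·v_x + (3)·v_y = 0,
  so v ∝ (b, λ_1 - a) = (3, 4.1623) = u.
  ||u|| = √((3)² + (4.1623)²) = √(26.3246) ≈ 5.1307,
  v_1 = u/||u|| ≈ (0.5847, 0.8112) (||v_1|| = 1).

λ_1 = 21.1623,  λ_2 = 14.8377;  v_1 ≈ (0.5847, 0.8112)


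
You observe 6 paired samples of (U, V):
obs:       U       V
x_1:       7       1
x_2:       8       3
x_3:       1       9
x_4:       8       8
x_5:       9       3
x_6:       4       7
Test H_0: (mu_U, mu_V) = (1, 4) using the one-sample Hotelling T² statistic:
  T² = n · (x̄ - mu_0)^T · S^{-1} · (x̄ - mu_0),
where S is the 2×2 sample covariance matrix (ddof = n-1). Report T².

Step 1 — sample mean vector:
  mean(U) = (7 + 8 + 1 + 8 + 9 + 4) / 6 = 37/6 = 6.1667
  mean(V) = (1 + 3 + 9 + 8 + 3 + 7) / 6 = 31/6 = 5.1667
  x̄ = (6.1667, 5.1667),  deviation x̄ - mu_0 = (6.1667, 5.1667) - (1, 4) = (5.1667, 1.1667).

Step 2 — sample covariance matrix, S[i,j] = (1/(n-1)) · Σ_k (x_{k,i} - mean_i) · (x_{k,j} - mean_j), divisor n-1 = 5:
  S[U,U] = ((0.8333)·(0.8333) + (1.8333)·(1.8333) + (-5.1667)·(-5.1667) + (1.8333)·(1.8333) + (2.8333)·(2.8333) + (-2.1667)·(-2.1667)) / 5 = 46.8333/5 = 9.3667
  S[U,V] = ((0.8333)·(-4.1667) + (1.8333)·(-2.1667) + (-5.1667)·(3.8333) + (1.8333)·(2.8333) + (2.8333)·(-2.1667) + (-2.1667)·(1.8333)) / 5 = -32.1667/5 = -6.4333
  S[V,V] = ((-4.1667)·(-4.1667) + (-2.1667)·(-2.1667) + (3.8333)·(3.8333) + (2.8333)·(2.8333) + (-2.1667)·(-2.1667) + (1.8333)·(1.8333)) / 5 = 52.8333/5 = 10.5667
  S = [[9.3667, -6.4333],
 [-6.4333, 10.5667]].

Step 3 — invert S. det(S) = 9.3667·10.5667 - (-6.4333)² = 57.5867.
  S^{-1} = (1/det) · [[d, -b], [-b, a]] = [[0.1835, 0.1117],
 [0.1117, 0.1627]].

Step 4 — quadratic form (x̄ - mu_0)^T · S^{-1} · (x̄ - mu_0):
  S^{-1} · (x̄ - mu_0) = (1.0784, 0.767),
  (x̄ - mu_0)^T · [...] = (5.1667)·(1.0784) + (1.1667)·(0.767) = 6.4664.

Step 5 — scale by n: T² = 6 · 6.4664 = 38.7983.

T² ≈ 38.7983


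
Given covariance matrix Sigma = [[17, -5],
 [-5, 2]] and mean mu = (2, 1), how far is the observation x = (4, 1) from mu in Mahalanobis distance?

Step 1 — centre the observation: (x - mu) = (2, 0).

Step 2 — invert Sigma. det(Sigma) = 17·2 - (-5)² = 9.
  Sigma^{-1} = (1/det) · [[d, -b], [-b, a]] = [[0.2222, 0.5556],
 [0.5556, 1.8889]].

Step 3 — form the quadratic (x - mu)^T · Sigma^{-1} · (x - mu):
  Sigma^{-1} · (x - mu) = (0.4444, 1.1111).
  (x - mu)^T · [Sigma^{-1} · (x - mu)] = (2)·(0.4444) + (0)·(1.1111) = 0.8889.

Step 4 — take square root: d = √(0.8889) ≈ 0.9428.

d(x, mu) = √(0.8889) ≈ 0.9428


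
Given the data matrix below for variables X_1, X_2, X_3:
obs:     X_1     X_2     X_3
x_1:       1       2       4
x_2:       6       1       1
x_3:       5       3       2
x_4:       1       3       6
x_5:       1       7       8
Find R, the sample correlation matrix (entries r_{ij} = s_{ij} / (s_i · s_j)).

Step 1 — column means:
  mean(X_1) = (1 + 6 + 5 + 1 + 1) / 5 = 14/5 = 2.8
  mean(X_2) = (2 + 1 + 3 + 3 + 7) / 5 = 16/5 = 3.2
  mean(X_3) = (4 + 1 + 2 + 6 + 8) / 5 = 21/5 = 4.2

Step 2 — sample variances and covariances s[i,j] = (1/(n-1)) · Σ_k (x_{k,i} - mean_i) · (x_{k,j} - mean_j), with n-1 = 4:
  s[X_1,X_1] = ((-1.8)·(-1.8) + (3.2)·(3.2) + (2.2)·(2.2) + (-1.8)·(-1.8) + (-1.8)·(-1.8)) / 4 = 24.8/4 = 6.2
  s[X_1,X_2] = ((-1.8)·(-1.2) + (3.2)·(-2.2) + (2.2)·(-0.2) + (-1.8)·(-0.2) + (-1.8)·(3.8)) / 4 = -11.8/4 = -2.95
  s[X_1,X_3] = ((-1.8)·(-0.2) + (3.2)·(-3.2) + (2.2)·(-2.2) + (-1.8)·(1.8) + (-1.8)·(3.8)) / 4 = -24.8/4 = -6.2
  s[X_2,X_2] = ((-1.2)·(-1.2) + (-2.2)·(-2.2) + (-0.2)·(-0.2) + (-0.2)·(-0.2) + (3.8)·(3.8)) / 4 = 20.8/4 = 5.2
  s[X_2,X_3] = ((-1.2)·(-0.2) + (-2.2)·(-3.2) + (-0.2)·(-2.2) + (-0.2)·(1.8) + (3.8)·(3.8)) / 4 = 21.8/4 = 5.45
  s[X_3,X_3] = ((-0.2)·(-0.2) + (-3.2)·(-3.2) + (-2.2)·(-2.2) + (1.8)·(1.8) + (3.8)·(3.8)) / 4 = 32.8/4 = 8.2
  Sample standard deviations s_i = √(s[i,i]):
  s(X_1) = √(6.2) = 2.49
  s(X_2) = √(5.2) = 2.2804
  s(X_3) = √(8.2) = 2.8636

Step 3 — r_{ij} = s_{ij} / (s_i · s_j):
  r[X_1,X_1] = 1 (diagonal).
  r[X_1,X_2] = -2.95 / (2.49 · 2.2804) = -2.95 / 5.678 = -0.5195
  r[X_1,X_3] = -6.2 / (2.49 · 2.8636) = -6.2 / 7.1302 = -0.8695
  r[X_2,X_2] = 1 (diagonal).
  r[X_2,X_3] = 5.45 / (2.2804 · 2.8636) = 5.45 / 6.5299 = 0.8346
  r[X_3,X_3] = 1 (diagonal).

R is symmetric with unit diagonal. Assembling:

R = [[1, -0.5195, -0.8695],
 [-0.5195, 1, 0.8346],
 [-0.8695, 0.8346, 1]]


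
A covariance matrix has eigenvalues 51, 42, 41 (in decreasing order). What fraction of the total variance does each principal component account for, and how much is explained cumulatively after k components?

Step 1 — total variance = trace(Sigma) = Σ λ_i = 51 + 42 + 41 = 134.

Step 2 — fraction explained by component i = λ_i / Σ λ:
  PC1: 51/134 = 0.3806
  PC2: 42/134 = 0.3134
  PC3: 41/134 = 0.306

Step 3 — cumulative fraction after k components = (λ_1 + ... + λ_k) / Σ λ:
  k = 1: 51/134 = 0.3806
  k = 2: (51 + 42)/134 = 93/134 = 0.694
  k = 3: (51 + 42 + 41)/134 = 134/134 = 1

Summary (fraction, with percent):

explained: PC1 0.3806 (38.06%), PC2 0.3134 (31.34%), PC3 0.306 (30.6%);  cumulative: 0.3806, 0.694, 1


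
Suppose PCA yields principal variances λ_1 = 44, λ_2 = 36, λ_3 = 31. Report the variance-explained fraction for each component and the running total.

Step 1 — total variance = trace(Sigma) = Σ λ_i = 44 + 36 + 31 = 111.

Step 2 — fraction explained by component i = λ_i / Σ λ:
  PC1: 44/111 = 0.3964
  PC2: 36/111 = 0.3243
  PC3: 31/111 = 0.2793

Step 3 — cumulative fraction after k components = (λ_1 + ... + λ_k) / Σ λ:
  k = 1: 44/111 = 0.3964
  k = 2: (44 + 36)/111 = 80/111 = 0.7207
  k = 3: (44 + 36 + 31)/111 = 111/111 = 1

Summary (fraction, with percent):

explained: PC1 0.3964 (39.64%), PC2 0.3243 (32.43%), PC3 0.2793 (27.93%);  cumulative: 0.3964, 0.7207, 1


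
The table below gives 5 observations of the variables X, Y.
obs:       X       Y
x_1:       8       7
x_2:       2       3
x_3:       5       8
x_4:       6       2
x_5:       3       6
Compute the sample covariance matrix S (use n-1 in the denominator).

Step 1 — column means:
  mean(X) = (8 + 2 + 5 + 6 + 3) / 5 = 24/5 = 4.8
  mean(Y) = (7 + 3 + 8 + 2 + 6) / 5 = 26/5 = 5.2

Step 2 — sample covariance S[i,j] = (1/(n-1)) · Σ_k (x_{k,i} - mean_i) · (x_{k,j} - mean_j), with n-1 = 4.
  S[X,X] = ((3.2)·(3.2) + (-2.8)·(-2.8) + (0.2)·(0.2) + (1.2)·(1.2) + (-1.8)·(-1.8)) / 4 = 22.8/4 = 5.7
  S[X,Y] = ((3.2)·(1.8) + (-2.8)·(-2.2) + (0.2)·(2.8) + (1.2)·(-3.2) + (-1.8)·(0.8)) / 4 = 7.2/4 = 1.8
  S[Y,Y] = ((1.8)·(1.8) + (-2.2)·(-2.2) + (2.8)·(2.8) + (-3.2)·(-3.2) + (0.8)·(0.8)) / 4 = 26.8/4 = 6.7

S is symmetric (S[j,i] = S[i,j]). Assembling:

S = [[5.7, 1.8],
 [1.8, 6.7]]


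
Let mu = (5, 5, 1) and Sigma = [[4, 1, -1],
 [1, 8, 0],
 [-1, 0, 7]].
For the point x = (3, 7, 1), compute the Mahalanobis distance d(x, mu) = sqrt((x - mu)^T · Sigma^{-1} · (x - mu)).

Step 1 — centre the observation: (x - mu) = (-2, 2, 0).

Step 2 — invert Sigma (cofactor / det for 3×3, or solve directly):
  Sigma^{-1} = [[0.2679, -0.0335, 0.0383],
 [-0.0335, 0.1292, -0.0048],
 [0.0383, -0.0048, 0.1483]].

Step 3 — form the quadratic (x - mu)^T · Sigma^{-1} · (x - mu):
  Sigma^{-1} · (x - mu) = (-0.6029, 0.3254, -0.0861).
  (x - mu)^T · [Sigma^{-1} · (x - mu)] = (-2)·(-0.6029) + (2)·(0.3254) + (0)·(-0.0861) = 1.8565.

Step 4 — take square root: d = √(1.8565) ≈ 1.3625.

d(x, mu) = √(1.8565) ≈ 1.3625


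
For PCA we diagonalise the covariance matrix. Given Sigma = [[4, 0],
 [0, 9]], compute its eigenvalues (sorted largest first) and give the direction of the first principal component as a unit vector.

Step 1 — characteristic polynomial of 2×2 Sigma:
  det(Sigma - λI) = λ² - trace · λ + det = 0.
  trace = 4 + 9 = 13, det = 4·9 - (0)² = 36.
Step 2 — discriminant:
  Δ = trace² - 4·det = 169 - 144 = 25.
Step 3 — eigenvalues:
  λ = (trace ± √Δ)/2 = (13 ± 5)/2,
  λ_1 = 9,  λ_2 = 4.

Step 4 — unit eigenvector for λ_1: Sigma is diagonal, so its eigenvectors are the coordinate axes. λ_1 = 9 is the diagonal entry on the second coordinate axis, hence
  v_1 = (0, 1) (||v_1|| = 1).

λ_1 = 9,  λ_2 = 4;  v_1 ≈ (0, 1)


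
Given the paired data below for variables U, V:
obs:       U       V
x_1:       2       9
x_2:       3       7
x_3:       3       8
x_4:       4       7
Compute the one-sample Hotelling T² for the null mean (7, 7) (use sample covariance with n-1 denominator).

Step 1 — sample mean vector:
  mean(U) = (2 + 3 + 3 + 4) / 4 = 12/4 = 3
  mean(V) = (9 + 7 + 8 + 7) / 4 = 31/4 = 7.75
  x̄ = (3, 7.75),  deviation x̄ - mu_0 = (3, 7.75) - (7, 7) = (-4, 0.75).

Step 2 — sample covariance matrix, S[i,j] = (1/(n-1)) · Σ_k (x_{k,i} - mean_i) · (x_{k,j} - mean_j), divisor n-1 = 3:
  S[U,U] = ((-1)·(-1) + (0)·(0) + (0)·(0) + (1)·(1)) / 3 = 2/3 = 0.6667
  S[U,V] = ((-1)·(1.25) + (0)·(-0.75) + (0)·(0.25) + (1)·(-0.75)) / 3 = -2/3 = -0.6667
  S[V,V] = ((1.25)·(1.25) + (-0.75)·(-0.75) + (0.25)·(0.25) + (-0.75)·(-0.75)) / 3 = 2.75/3 = 0.9167
  S = [[0.6667, -0.6667],
 [-0.6667, 0.9167]].

Step 3 — invert S. det(S) = 0.6667·0.9167 - (-0.6667)² = 0.1667.
  S^{-1} = (1/det) · [[d, -b], [-b, a]] = [[5.5, 4],
 [4, 4]].

Step 4 — quadratic form (x̄ - mu_0)^T · S^{-1} · (x̄ - mu_0):
  S^{-1} · (x̄ - mu_0) = (-19, -13),
  (x̄ - mu_0)^T · [...] = (-4)·(-19) + (0.75)·(-13) = 66.25.

Step 5 — scale by n: T² = 4 · 66.25 = 265.

T² ≈ 265


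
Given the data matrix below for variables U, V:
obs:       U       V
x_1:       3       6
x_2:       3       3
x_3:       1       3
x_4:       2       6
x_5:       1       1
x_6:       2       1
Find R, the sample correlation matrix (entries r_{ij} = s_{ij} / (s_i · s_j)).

Step 1 — column means:
  mean(U) = (3 + 3 + 1 + 2 + 1 + 2) / 6 = 12/6 = 2
  mean(V) = (6 + 3 + 3 + 6 + 1 + 1) / 6 = 20/6 = 3.3333

Step 2 — sample variances and covariances s[i,j] = (1/(n-1)) · Σ_k (x_{k,i} - mean_i) · (x_{k,j} - mean_j), with n-1 = 5:
  s[U,U] = ((1)·(1) + (1)·(1) + (-1)·(-1) + (0)·(0) + (-1)·(-1) + (0)·(0)) / 5 = 4/5 = 0.8
  s[U,V] = ((1)·(2.6667) + (1)·(-0.3333) + (-1)·(-0.3333) + (0)·(2.6667) + (-1)·(-2.3333) + (0)·(-2.3333)) / 5 = 5/5 = 1
  s[V,V] = ((2.6667)·(2.6667) + (-0.3333)·(-0.3333) + (-0.3333)·(-0.3333) + (2.6667)·(2.6667) + (-2.3333)·(-2.3333) + (-2.3333)·(-2.3333)) / 5 = 25.3333/5 = 5.0667
  Sample standard deviations s_i = √(s[i,i]):
  s(U) = √(0.8) = 0.8944
  s(V) = √(5.0667) = 2.2509

Step 3 — r_{ij} = s_{ij} / (s_i · s_j):
  r[U,U] = 1 (diagonal).
  r[U,V] = 1 / (0.8944 · 2.2509) = 1 / 2.0133 = 0.4967
  r[V,V] = 1 (diagonal).

R is symmetric with unit diagonal. Assembling:

R = [[1, 0.4967],
 [0.4967, 1]]


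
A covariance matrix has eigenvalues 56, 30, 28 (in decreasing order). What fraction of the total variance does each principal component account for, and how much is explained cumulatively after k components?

Step 1 — total variance = trace(Sigma) = Σ λ_i = 56 + 30 + 28 = 114.

Step 2 — fraction explained by component i = λ_i / Σ λ:
  PC1: 56/114 = 0.4912
  PC2: 30/114 = 0.2632
  PC3: 28/114 = 0.2456

Step 3 — cumulative fraction after k components = (λ_1 + ... + λ_k) / Σ λ:
  k = 1: 56/114 = 0.4912
  k = 2: (56 + 30)/114 = 86/114 = 0.7544
  k = 3: (56 + 30 + 28)/114 = 114/114 = 1

Summary (fraction, with percent):

explained: PC1 0.4912 (49.12%), PC2 0.2632 (26.32%), PC3 0.2456 (24.56%);  cumulative: 0.4912, 0.7544, 1


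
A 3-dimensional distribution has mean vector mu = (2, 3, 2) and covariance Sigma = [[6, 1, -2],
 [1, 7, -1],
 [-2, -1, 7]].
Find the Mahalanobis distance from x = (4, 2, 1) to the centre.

Step 1 — centre the observation: (x - mu) = (2, -1, -1).

Step 2 — invert Sigma (cofactor / det for 3×3, or solve directly):
  Sigma^{-1} = [[0.1868, -0.0195, 0.0506],
 [-0.0195, 0.1479, 0.0156],
 [0.0506, 0.0156, 0.1595]].

Step 3 — form the quadratic (x - mu)^T · Sigma^{-1} · (x - mu):
  Sigma^{-1} · (x - mu) = (0.3424, -0.2023, -0.0739).
  (x - mu)^T · [Sigma^{-1} · (x - mu)] = (2)·(0.3424) + (-1)·(-0.2023) + (-1)·(-0.0739) = 0.9611.

Step 4 — take square root: d = √(0.9611) ≈ 0.9804.

d(x, mu) = √(0.9611) ≈ 0.9804


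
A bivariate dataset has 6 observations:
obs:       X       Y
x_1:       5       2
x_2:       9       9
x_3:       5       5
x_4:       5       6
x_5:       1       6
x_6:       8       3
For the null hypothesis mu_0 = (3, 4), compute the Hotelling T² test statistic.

Step 1 — sample mean vector:
  mean(X) = (5 + 9 + 5 + 5 + 1 + 8) / 6 = 33/6 = 5.5
  mean(Y) = (2 + 9 + 5 + 6 + 6 + 3) / 6 = 31/6 = 5.1667
  x̄ = (5.5, 5.1667),  deviation x̄ - mu_0 = (5.5, 5.1667) - (3, 4) = (2.5, 1.1667).

Step 2 — sample covariance matrix, S[i,j] = (1/(n-1)) · Σ_k (x_{k,i} - mean_i) · (x_{k,j} - mean_j), divisor n-1 = 5:
  S[X,X] = ((-0.5)·(-0.5) + (3.5)·(3.5) + (-0.5)·(-0.5) + (-0.5)·(-0.5) + (-4.5)·(-4.5) + (2.5)·(2.5)) / 5 = 39.5/5 = 7.9
  S[X,Y] = ((-0.5)·(-3.1667) + (3.5)·(3.8333) + (-0.5)·(-0.1667) + (-0.5)·(0.8333) + (-4.5)·(0.8333) + (2.5)·(-2.1667)) / 5 = 5.5/5 = 1.1
  S[Y,Y] = ((-3.1667)·(-3.1667) + (3.8333)·(3.8333) + (-0.1667)·(-0.1667) + (0.8333)·(0.8333) + (0.8333)·(0.8333) + (-2.1667)·(-2.1667)) / 5 = 30.8333/5 = 6.1667
  S = [[7.9, 1.1],
 [1.1, 6.1667]].

Step 3 — invert S. det(S) = 7.9·6.1667 - (1.1)² = 47.5067.
  S^{-1} = (1/det) · [[d, -b], [-b, a]] = [[0.1298, -0.0232],
 [-0.0232, 0.1663]].

Step 4 — quadratic form (x̄ - mu_0)^T · S^{-1} · (x̄ - mu_0):
  S^{-1} · (x̄ - mu_0) = (0.2975, 0.1361),
  (x̄ - mu_0)^T · [...] = (2.5)·(0.2975) + (1.1667)·(0.1361) = 0.9026.

Step 5 — scale by n: T² = 6 · 0.9026 = 5.4154.

T² ≈ 5.4154


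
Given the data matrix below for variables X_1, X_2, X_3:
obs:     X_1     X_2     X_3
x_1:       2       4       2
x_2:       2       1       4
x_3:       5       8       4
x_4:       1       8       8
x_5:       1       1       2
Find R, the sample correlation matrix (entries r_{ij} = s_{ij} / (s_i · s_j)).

Step 1 — column means:
  mean(X_1) = (2 + 2 + 5 + 1 + 1) / 5 = 11/5 = 2.2
  mean(X_2) = (4 + 1 + 8 + 8 + 1) / 5 = 22/5 = 4.4
  mean(X_3) = (2 + 4 + 4 + 8 + 2) / 5 = 20/5 = 4

Step 2 — sample variances and covariances s[i,j] = (1/(n-1)) · Σ_k (x_{k,i} - mean_i) · (x_{k,j} - mean_j), with n-1 = 4:
  s[X_1,X_1] = ((-0.2)·(-0.2) + (-0.2)·(-0.2) + (2.8)·(2.8) + (-1.2)·(-1.2) + (-1.2)·(-1.2)) / 4 = 10.8/4 = 2.7
  s[X_1,X_2] = ((-0.2)·(-0.4) + (-0.2)·(-3.4) + (2.8)·(3.6) + (-1.2)·(3.6) + (-1.2)·(-3.4)) / 4 = 10.6/4 = 2.65
  s[X_1,X_3] = ((-0.2)·(-2) + (-0.2)·(0) + (2.8)·(0) + (-1.2)·(4) + (-1.2)·(-2)) / 4 = -2/4 = -0.5
  s[X_2,X_2] = ((-0.4)·(-0.4) + (-3.4)·(-3.4) + (3.6)·(3.6) + (3.6)·(3.6) + (-3.4)·(-3.4)) / 4 = 49.2/4 = 12.3
  s[X_2,X_3] = ((-0.4)·(-2) + (-3.4)·(0) + (3.6)·(0) + (3.6)·(4) + (-3.4)·(-2)) / 4 = 22/4 = 5.5
  s[X_3,X_3] = ((-2)·(-2) + (0)·(0) + (0)·(0) + (4)·(4) + (-2)·(-2)) / 4 = 24/4 = 6
  Sample standard deviations s_i = √(s[i,i]):
  s(X_1) = √(2.7) = 1.6432
  s(X_2) = √(12.3) = 3.5071
  s(X_3) = √(6) = 2.4495

Step 3 — r_{ij} = s_{ij} / (s_i · s_j):
  r[X_1,X_1] = 1 (diagonal).
  r[X_1,X_2] = 2.65 / (1.6432 · 3.5071) = 2.65 / 5.7628 = 0.4598
  r[X_1,X_3] = -0.5 / (1.6432 · 2.4495) = -0.5 / 4.0249 = -0.1242
  r[X_2,X_2] = 1 (diagonal).
  r[X_2,X_3] = 5.5 / (3.5071 · 2.4495) = 5.5 / 8.5907 = 0.6402
  r[X_3,X_3] = 1 (diagonal).

R is symmetric with unit diagonal. Assembling:

R = [[1, 0.4598, -0.1242],
 [0.4598, 1, 0.6402],
 [-0.1242, 0.6402, 1]]


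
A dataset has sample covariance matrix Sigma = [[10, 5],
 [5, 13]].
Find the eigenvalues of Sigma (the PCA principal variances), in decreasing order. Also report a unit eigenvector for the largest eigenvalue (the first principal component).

Step 1 — characteristic polynomial of 2×2 Sigma:
  det(Sigma - λI) = λ² - trace · λ + det = 0.
  trace = 10 + 13 = 23, det = 10·13 - (5)² = 105.
Step 2 — discriminant:
  Δ = trace² - 4·det = 529 - 420 = 109.
Step 3 — eigenvalues:
  λ = (trace ± √Δ)/2 = (23 ± 10.4403)/2,
  λ_1 = 16.7202,  λ_2 = 6.2798.

Step 4 — unit eigenvector for λ_1: solve (Sigma - λ_1 I)v = 0. First row:
  (10 - 16.7202)·v_x + (5)·v_y = 0, i.e. (-6.7202)·v_x + (5)·v_y = 0,
  so v ∝ (b, λ_1 - a) = (5, 6.7202) = u.
  ||u|| = √((5)² + (6.7202)²) = √(70.1605) ≈ 8.3762,
  v_1 = u/||u|| ≈ (0.5969, 0.8023) (||v_1|| = 1).

λ_1 = 16.7202,  λ_2 = 6.2798;  v_1 ≈ (0.5969, 0.8023)


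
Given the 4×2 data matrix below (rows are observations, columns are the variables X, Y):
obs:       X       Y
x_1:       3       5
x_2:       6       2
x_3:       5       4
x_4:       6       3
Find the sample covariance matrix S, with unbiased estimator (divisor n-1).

Step 1 — column means:
  mean(X) = (3 + 6 + 5 + 6) / 4 = 20/4 = 5
  mean(Y) = (5 + 2 + 4 + 3) / 4 = 14/4 = 3.5

Step 2 — sample covariance S[i,j] = (1/(n-1)) · Σ_k (x_{k,i} - mean_i) · (x_{k,j} - mean_j), with n-1 = 3.
  S[X,X] = ((-2)·(-2) + (1)·(1) + (0)·(0) + (1)·(1)) / 3 = 6/3 = 2
  S[X,Y] = ((-2)·(1.5) + (1)·(-1.5) + (0)·(0.5) + (1)·(-0.5)) / 3 = -5/3 = -1.6667
  S[Y,Y] = ((1.5)·(1.5) + (-1.5)·(-1.5) + (0.5)·(0.5) + (-0.5)·(-0.5)) / 3 = 5/3 = 1.6667

S is symmetric (S[j,i] = S[i,j]). Assembling:

S = [[2, -1.6667],
 [-1.6667, 1.6667]]


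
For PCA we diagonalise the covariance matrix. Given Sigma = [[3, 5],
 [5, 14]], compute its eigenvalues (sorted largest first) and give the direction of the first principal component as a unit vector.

Step 1 — characteristic polynomial of 2×2 Sigma:
  det(Sigma - λI) = λ² - trace · λ + det = 0.
  trace = 3 + 14 = 17, det = 3·14 - (5)² = 17.
Step 2 — discriminant:
  Δ = trace² - 4·det = 289 - 68 = 221.
Step 3 — eigenvalues:
  λ = (trace ± √Δ)/2 = (17 ± 14.8661)/2,
  λ_1 = 15.933,  λ_2 = 1.067.

Step 4 — unit eigenvector for λ_1: solve (Sigma - λ_1 I)v = 0. First row:
  (3 - 15.933)·v_x + (5)·v_y = 0, i.e. (-12.933)·v_x + (5)·v_y = 0,
  so v ∝ (b, λ_1 - a) = (5, 12.933) = u.
  ||u|| = √((5)² + (12.933)²) = √(192.2634) ≈ 13.8659,
  v_1 = u/||u|| ≈ (0.3606, 0.9327) (||v_1|| = 1).

λ_1 = 15.933,  λ_2 = 1.067;  v_1 ≈ (0.3606, 0.9327)


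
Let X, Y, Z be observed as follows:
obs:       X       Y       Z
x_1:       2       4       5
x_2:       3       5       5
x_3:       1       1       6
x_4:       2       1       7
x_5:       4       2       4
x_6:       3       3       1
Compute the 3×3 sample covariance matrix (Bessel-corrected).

Step 1 — column means:
  mean(X) = (2 + 3 + 1 + 2 + 4 + 3) / 6 = 15/6 = 2.5
  mean(Y) = (4 + 5 + 1 + 1 + 2 + 3) / 6 = 16/6 = 2.6667
  mean(Z) = (5 + 5 + 6 + 7 + 4 + 1) / 6 = 28/6 = 4.6667

Step 2 — sample covariance S[i,j] = (1/(n-1)) · Σ_k (x_{k,i} - mean_i) · (x_{k,j} - mean_j), with n-1 = 5.
  S[X,X] = ((-0.5)·(-0.5) + (0.5)·(0.5) + (-1.5)·(-1.5) + (-0.5)·(-0.5) + (1.5)·(1.5) + (0.5)·(0.5)) / 5 = 5.5/5 = 1.1
  S[X,Y] = ((-0.5)·(1.3333) + (0.5)·(2.3333) + (-1.5)·(-1.6667) + (-0.5)·(-1.6667) + (1.5)·(-0.6667) + (0.5)·(0.3333)) / 5 = 3/5 = 0.6
  S[X,Z] = ((-0.5)·(0.3333) + (0.5)·(0.3333) + (-1.5)·(1.3333) + (-0.5)·(2.3333) + (1.5)·(-0.6667) + (0.5)·(-3.6667)) / 5 = -6/5 = -1.2
  S[Y,Y] = ((1.3333)·(1.3333) + (2.3333)·(2.3333) + (-1.6667)·(-1.6667) + (-1.6667)·(-1.6667) + (-0.6667)·(-0.6667) + (0.3333)·(0.3333)) / 5 = 13.3333/5 = 2.6667
  S[Y,Z] = ((1.3333)·(0.3333) + (2.3333)·(0.3333) + (-1.6667)·(1.3333) + (-1.6667)·(2.3333) + (-0.6667)·(-0.6667) + (0.3333)·(-3.6667)) / 5 = -5.6667/5 = -1.1333
  S[Z,Z] = ((0.3333)·(0.3333) + (0.3333)·(0.3333) + (1.3333)·(1.3333) + (2.3333)·(2.3333) + (-0.6667)·(-0.6667) + (-3.6667)·(-3.6667)) / 5 = 21.3333/5 = 4.2667

S is symmetric (S[j,i] = S[i,j]). Assembling:

S = [[1.1, 0.6, -1.2],
 [0.6, 2.6667, -1.1333],
 [-1.2, -1.1333, 4.2667]]


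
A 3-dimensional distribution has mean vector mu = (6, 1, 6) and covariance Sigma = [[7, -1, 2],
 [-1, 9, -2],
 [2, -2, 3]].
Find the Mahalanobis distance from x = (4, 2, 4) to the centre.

Step 1 — centre the observation: (x - mu) = (-2, 1, -2).

Step 2 — invert Sigma (cofactor / det for 3×3, or solve directly):
  Sigma^{-1} = [[0.1769, -0.0077, -0.1231],
 [-0.0077, 0.1308, 0.0923],
 [-0.1231, 0.0923, 0.4769]].

Step 3 — form the quadratic (x - mu)^T · Sigma^{-1} · (x - mu):
  Sigma^{-1} · (x - mu) = (-0.1154, -0.0385, -0.6154).
  (x - mu)^T · [Sigma^{-1} · (x - mu)] = (-2)·(-0.1154) + (1)·(-0.0385) + (-2)·(-0.6154) = 1.4231.

Step 4 — take square root: d = √(1.4231) ≈ 1.1929.

d(x, mu) = √(1.4231) ≈ 1.1929


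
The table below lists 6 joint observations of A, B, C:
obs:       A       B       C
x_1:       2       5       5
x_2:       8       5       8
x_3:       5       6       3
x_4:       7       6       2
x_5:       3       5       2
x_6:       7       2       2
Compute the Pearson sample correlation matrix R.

Step 1 — column means:
  mean(A) = (2 + 8 + 5 + 7 + 3 + 7) / 6 = 32/6 = 5.3333
  mean(B) = (5 + 5 + 6 + 6 + 5 + 2) / 6 = 29/6 = 4.8333
  mean(C) = (5 + 8 + 3 + 2 + 2 + 2) / 6 = 22/6 = 3.6667

Step 2 — sample variances and covariances s[i,j] = (1/(n-1)) · Σ_k (x_{k,i} - mean_i) · (x_{k,j} - mean_j), with n-1 = 5:
  s[A,A] = ((-3.3333)·(-3.3333) + (2.6667)·(2.6667) + (-0.3333)·(-0.3333) + (1.6667)·(1.6667) + (-2.3333)·(-2.3333) + (1.6667)·(1.6667)) / 5 = 29.3333/5 = 5.8667
  s[A,B] = ((-3.3333)·(0.1667) + (2.6667)·(0.1667) + (-0.3333)·(1.1667) + (1.6667)·(1.1667) + (-2.3333)·(0.1667) + (1.6667)·(-2.8333)) / 5 = -3.6667/5 = -0.7333
  s[A,C] = ((-3.3333)·(1.3333) + (2.6667)·(4.3333) + (-0.3333)·(-0.6667) + (1.6667)·(-1.6667) + (-2.3333)·(-1.6667) + (1.6667)·(-1.6667)) / 5 = 5.6667/5 = 1.1333
  s[B,B] = ((0.1667)·(0.1667) + (0.1667)·(0.1667) + (1.1667)·(1.1667) + (1.1667)·(1.1667) + (0.1667)·(0.1667) + (-2.8333)·(-2.8333)) / 5 = 10.8333/5 = 2.1667
  s[B,C] = ((0.1667)·(1.3333) + (0.1667)·(4.3333) + (1.1667)·(-0.6667) + (1.1667)·(-1.6667) + (0.1667)·(-1.6667) + (-2.8333)·(-1.6667)) / 5 = 2.6667/5 = 0.5333
  s[C,C] = ((1.3333)·(1.3333) + (4.3333)·(4.3333) + (-0.6667)·(-0.6667) + (-1.6667)·(-1.6667) + (-1.6667)·(-1.6667) + (-1.6667)·(-1.6667)) / 5 = 29.3333/5 = 5.8667
  Sample standard deviations s_i = √(s[i,i]):
  s(A) = √(5.8667) = 2.4221
  s(B) = √(2.1667) = 1.472
  s(C) = √(5.8667) = 2.4221

Step 3 — r_{ij} = s_{ij} / (s_i · s_j):
  r[A,A] = 1 (diagonal).
  r[A,B] = -0.7333 / (2.4221 · 1.472) = -0.7333 / 3.5653 = -0.2057
  r[A,C] = 1.1333 / (2.4221 · 2.4221) = 1.1333 / 5.8667 = 0.1932
  r[B,B] = 1 (diagonal).
  r[B,C] = 0.5333 / (1.472 · 2.4221) = 0.5333 / 3.5653 = 0.1496
  r[C,C] = 1 (diagonal).

R is symmetric with unit diagonal. Assembling:

R = [[1, -0.2057, 0.1932],
 [-0.2057, 1, 0.1496],
 [0.1932, 0.1496, 1]]


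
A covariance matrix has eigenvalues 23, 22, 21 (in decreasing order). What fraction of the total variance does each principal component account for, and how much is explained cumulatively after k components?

Step 1 — total variance = trace(Sigma) = Σ λ_i = 23 + 22 + 21 = 66.

Step 2 — fraction explained by component i = λ_i / Σ λ:
  PC1: 23/66 = 0.3485
  PC2: 22/66 = 0.3333
  PC3: 21/66 = 0.3182

Step 3 — cumulative fraction after k components = (λ_1 + ... + λ_k) / Σ λ:
  k = 1: 23/66 = 0.3485
  k = 2: (23 + 22)/66 = 45/66 = 0.6818
  k = 3: (23 + 22 + 21)/66 = 66/66 = 1

Summary (fraction, with percent):

explained: PC1 0.3485 (34.85%), PC2 0.3333 (33.33%), PC3 0.3182 (31.82%);  cumulative: 0.3485, 0.6818, 1


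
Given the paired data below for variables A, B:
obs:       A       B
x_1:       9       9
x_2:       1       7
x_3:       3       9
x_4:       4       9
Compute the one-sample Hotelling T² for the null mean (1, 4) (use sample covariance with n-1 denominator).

Step 1 — sample mean vector:
  mean(A) = (9 + 1 + 3 + 4) / 4 = 17/4 = 4.25
  mean(B) = (9 + 7 + 9 + 9) / 4 = 34/4 = 8.5
  x̄ = (4.25, 8.5),  deviation x̄ - mu_0 = (4.25, 8.5) - (1, 4) = (3.25, 4.5).

Step 2 — sample covariance matrix, S[i,j] = (1/(n-1)) · Σ_k (x_{k,i} - mean_i) · (x_{k,j} - mean_j), divisor n-1 = 3:
  S[A,A] = ((4.75)·(4.75) + (-3.25)·(-3.25) + (-1.25)·(-1.25) + (-0.25)·(-0.25)) / 3 = 34.75/3 = 11.5833
  S[A,B] = ((4.75)·(0.5) + (-3.25)·(-1.5) + (-1.25)·(0.5) + (-0.25)·(0.5)) / 3 = 6.5/3 = 2.1667
  S[B,B] = ((0.5)·(0.5) + (-1.5)·(-1.5) + (0.5)·(0.5) + (0.5)·(0.5)) / 3 = 3/3 = 1
  S = [[11.5833, 2.1667],
 [2.1667, 1]].

Step 3 — invert S. det(S) = 11.5833·1 - (2.1667)² = 6.8889.
  S^{-1} = (1/det) · [[d, -b], [-b, a]] = [[0.1452, -0.3145],
 [-0.3145, 1.6815]].

Step 4 — quadratic form (x̄ - mu_0)^T · S^{-1} · (x̄ - mu_0):
  S^{-1} · (x̄ - mu_0) = (-0.9435, 6.5444),
  (x̄ - mu_0)^T · [...] = (3.25)·(-0.9435) + (4.5)·(6.5444) = 26.3831.

Step 5 — scale by n: T² = 4 · 26.3831 = 105.5323.

T² ≈ 105.5323


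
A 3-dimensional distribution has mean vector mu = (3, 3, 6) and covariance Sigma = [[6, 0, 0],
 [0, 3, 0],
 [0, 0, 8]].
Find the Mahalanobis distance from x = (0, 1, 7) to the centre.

Step 1 — centre the observation: (x - mu) = (-3, -2, 1).

Step 2 — invert Sigma (cofactor / det for 3×3, or solve directly):
  Sigma^{-1} = [[0.1667, 0, 0],
 [0, 0.3333, 0],
 [0, 0, 0.125]].

Step 3 — form the quadratic (x - mu)^T · Sigma^{-1} · (x - mu):
  Sigma^{-1} · (x - mu) = (-0.5, -0.6667, 0.125).
  (x - mu)^T · [Sigma^{-1} · (x - mu)] = (-3)·(-0.5) + (-2)·(-0.6667) + (1)·(0.125) = 2.9583.

Step 4 — take square root: d = √(2.9583) ≈ 1.72.

d(x, mu) = √(2.9583) ≈ 1.72


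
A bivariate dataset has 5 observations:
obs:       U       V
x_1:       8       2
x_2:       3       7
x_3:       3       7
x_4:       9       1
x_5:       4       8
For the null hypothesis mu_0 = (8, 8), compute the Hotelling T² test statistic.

Step 1 — sample mean vector:
  mean(U) = (8 + 3 + 3 + 9 + 4) / 5 = 27/5 = 5.4
  mean(V) = (2 + 7 + 7 + 1 + 8) / 5 = 25/5 = 5
  x̄ = (5.4, 5),  deviation x̄ - mu_0 = (5.4, 5) - (8, 8) = (-2.6, -3).

Step 2 — sample covariance matrix, S[i,j] = (1/(n-1)) · Σ_k (x_{k,i} - mean_i) · (x_{k,j} - mean_j), divisor n-1 = 4:
  S[U,U] = ((2.6)·(2.6) + (-2.4)·(-2.4) + (-2.4)·(-2.4) + (3.6)·(3.6) + (-1.4)·(-1.4)) / 4 = 33.2/4 = 8.3
  S[U,V] = ((2.6)·(-3) + (-2.4)·(2) + (-2.4)·(2) + (3.6)·(-4) + (-1.4)·(3)) / 4 = -36/4 = -9
  S[V,V] = ((-3)·(-3) + (2)·(2) + (2)·(2) + (-4)·(-4) + (3)·(3)) / 4 = 42/4 = 10.5
  S = [[8.3, -9],
 [-9, 10.5]].

Step 3 — invert S. det(S) = 8.3·10.5 - (-9)² = 6.15.
  S^{-1} = (1/det) · [[d, -b], [-b, a]] = [[1.7073, 1.4634],
 [1.4634, 1.3496]].

Step 4 — quadratic form (x̄ - mu_0)^T · S^{-1} · (x̄ - mu_0):
  S^{-1} · (x̄ - mu_0) = (-8.8293, -7.8537),
  (x̄ - mu_0)^T · [...] = (-2.6)·(-8.8293) + (-3)·(-7.8537) = 46.5171.

Step 5 — scale by n: T² = 5 · 46.5171 = 232.5854.

T² ≈ 232.5854


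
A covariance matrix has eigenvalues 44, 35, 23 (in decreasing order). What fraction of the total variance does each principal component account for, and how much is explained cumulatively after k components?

Step 1 — total variance = trace(Sigma) = Σ λ_i = 44 + 35 + 23 = 102.

Step 2 — fraction explained by component i = λ_i / Σ λ:
  PC1: 44/102 = 0.4314
  PC2: 35/102 = 0.3431
  PC3: 23/102 = 0.2255

Step 3 — cumulative fraction after k components = (λ_1 + ... + λ_k) / Σ λ:
  k = 1: 44/102 = 0.4314
  k = 2: (44 + 35)/102 = 79/102 = 0.7745
  k = 3: (44 + 35 + 23)/102 = 102/102 = 1

Summary (fraction, with percent):

explained: PC1 0.4314 (43.14%), PC2 0.3431 (34.31%), PC3 0.2255 (22.55%);  cumulative: 0.4314, 0.7745, 1


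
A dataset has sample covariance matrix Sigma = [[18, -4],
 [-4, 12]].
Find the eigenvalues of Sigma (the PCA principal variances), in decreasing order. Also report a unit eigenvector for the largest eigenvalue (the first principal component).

Step 1 — characteristic polynomial of 2×2 Sigma:
  det(Sigma - λI) = λ² - trace · λ + det = 0.
  trace = 18 + 12 = 30, det = 18·12 - (-4)² = 200.
Step 2 — discriminant:
  Δ = trace² - 4·det = 900 - 800 = 100.
Step 3 — eigenvalues:
  λ = (trace ± √Δ)/2 = (30 ± 10)/2,
  λ_1 = 20,  λ_2 = 10.

Step 4 — unit eigenvector for λ_1: solve (Sigma - λ_1 I)v = 0. First row:
  (18 - 20)·v_x + (-4)·v_y = 0, i.e. (-2)·v_x + (-4)·v_y = 0,
  so v ∝ (b, λ_1 - a) = (-4, 2); multiply by -1 so the first entry is positive: u = (4, -2).
  ||u|| = √((4)² + (-2)²) = √(20) ≈ 4.4721,
  v_1 = u/||u|| ≈ (0.8944, -0.4472) (||v_1|| = 1).

λ_1 = 20,  λ_2 = 10;  v_1 ≈ (0.8944, -0.4472)


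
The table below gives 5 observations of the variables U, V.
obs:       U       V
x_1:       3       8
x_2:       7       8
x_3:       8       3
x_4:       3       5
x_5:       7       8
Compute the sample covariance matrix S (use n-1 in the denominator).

Step 1 — column means:
  mean(U) = (3 + 7 + 8 + 3 + 7) / 5 = 28/5 = 5.6
  mean(V) = (8 + 8 + 3 + 5 + 8) / 5 = 32/5 = 6.4

Step 2 — sample covariance S[i,j] = (1/(n-1)) · Σ_k (x_{k,i} - mean_i) · (x_{k,j} - mean_j), with n-1 = 4.
  S[U,U] = ((-2.6)·(-2.6) + (1.4)·(1.4) + (2.4)·(2.4) + (-2.6)·(-2.6) + (1.4)·(1.4)) / 4 = 23.2/4 = 5.8
  S[U,V] = ((-2.6)·(1.6) + (1.4)·(1.6) + (2.4)·(-3.4) + (-2.6)·(-1.4) + (1.4)·(1.6)) / 4 = -4.2/4 = -1.05
  S[V,V] = ((1.6)·(1.6) + (1.6)·(1.6) + (-3.4)·(-3.4) + (-1.4)·(-1.4) + (1.6)·(1.6)) / 4 = 21.2/4 = 5.3

S is symmetric (S[j,i] = S[i,j]). Assembling:

S = [[5.8, -1.05],
 [-1.05, 5.3]]


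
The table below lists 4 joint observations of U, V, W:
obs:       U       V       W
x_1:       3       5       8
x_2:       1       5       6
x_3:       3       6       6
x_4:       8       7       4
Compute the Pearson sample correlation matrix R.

Step 1 — column means:
  mean(U) = (3 + 1 + 3 + 8) / 4 = 15/4 = 3.75
  mean(V) = (5 + 5 + 6 + 7) / 4 = 23/4 = 5.75
  mean(W) = (8 + 6 + 6 + 4) / 4 = 24/4 = 6

Step 2 — sample variances and covariances s[i,j] = (1/(n-1)) · Σ_k (x_{k,i} - mean_i) · (x_{k,j} - mean_j), with n-1 = 3:
  s[U,U] = ((-0.75)·(-0.75) + (-2.75)·(-2.75) + (-0.75)·(-0.75) + (4.25)·(4.25)) / 3 = 26.75/3 = 8.9167
  s[U,V] = ((-0.75)·(-0.75) + (-2.75)·(-0.75) + (-0.75)·(0.25) + (4.25)·(1.25)) / 3 = 7.75/3 = 2.5833
  s[U,W] = ((-0.75)·(2) + (-2.75)·(0) + (-0.75)·(0) + (4.25)·(-2)) / 3 = -10/3 = -3.3333
  s[V,V] = ((-0.75)·(-0.75) + (-0.75)·(-0.75) + (0.25)·(0.25) + (1.25)·(1.25)) / 3 = 2.75/3 = 0.9167
  s[V,W] = ((-0.75)·(2) + (-0.75)·(0) + (0.25)·(0) + (1.25)·(-2)) / 3 = -4/3 = -1.3333
  s[W,W] = ((2)·(2) + (0)·(0) + (0)·(0) + (-2)·(-2)) / 3 = 8/3 = 2.6667
  Sample standard deviations s_i = √(s[i,i]):
  s(U) = √(8.9167) = 2.9861
  s(V) = √(0.9167) = 0.9574
  s(W) = √(2.6667) = 1.633

Step 3 — r_{ij} = s_{ij} / (s_i · s_j):
  r[U,U] = 1 (diagonal).
  r[U,V] = 2.5833 / (2.9861 · 0.9574) = 2.5833 / 2.859 = 0.9036
  r[U,W] = -3.3333 / (2.9861 · 1.633) = -3.3333 / 4.8762 = -0.6836
  r[V,V] = 1 (diagonal).
  r[V,W] = -1.3333 / (0.9574 · 1.633) = -1.3333 / 1.5635 = -0.8528
  r[W,W] = 1 (diagonal).

R is symmetric with unit diagonal. Assembling:

R = [[1, 0.9036, -0.6836],
 [0.9036, 1, -0.8528],
 [-0.6836, -0.8528, 1]]


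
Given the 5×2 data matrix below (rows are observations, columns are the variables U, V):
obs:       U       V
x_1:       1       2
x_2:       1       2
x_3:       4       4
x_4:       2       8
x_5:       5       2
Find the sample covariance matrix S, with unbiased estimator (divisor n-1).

Step 1 — column means:
  mean(U) = (1 + 1 + 4 + 2 + 5) / 5 = 13/5 = 2.6
  mean(V) = (2 + 2 + 4 + 8 + 2) / 5 = 18/5 = 3.6

Step 2 — sample covariance S[i,j] = (1/(n-1)) · Σ_k (x_{k,i} - mean_i) · (x_{k,j} - mean_j), with n-1 = 4.
  S[U,U] = ((-1.6)·(-1.6) + (-1.6)·(-1.6) + (1.4)·(1.4) + (-0.6)·(-0.6) + (2.4)·(2.4)) / 4 = 13.2/4 = 3.3
  S[U,V] = ((-1.6)·(-1.6) + (-1.6)·(-1.6) + (1.4)·(0.4) + (-0.6)·(4.4) + (2.4)·(-1.6)) / 4 = -0.8/4 = -0.2
  S[V,V] = ((-1.6)·(-1.6) + (-1.6)·(-1.6) + (0.4)·(0.4) + (4.4)·(4.4) + (-1.6)·(-1.6)) / 4 = 27.2/4 = 6.8

S is symmetric (S[j,i] = S[i,j]). Assembling:

S = [[3.3, -0.2],
 [-0.2, 6.8]]


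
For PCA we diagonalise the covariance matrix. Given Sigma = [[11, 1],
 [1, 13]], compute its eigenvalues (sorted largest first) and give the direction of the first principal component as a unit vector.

Step 1 — characteristic polynomial of 2×2 Sigma:
  det(Sigma - λI) = λ² - trace · λ + det = 0.
  trace = 11 + 13 = 24, det = 11·13 - (1)² = 142.
Step 2 — discriminant:
  Δ = trace² - 4·det = 576 - 568 = 8.
Step 3 — eigenvalues:
  λ = (trace ± √Δ)/2 = (24 ± 2.8284)/2,
  λ_1 = 13.4142,  λ_2 = 10.5858.

Step 4 — unit eigenvector for λ_1: solve (Sigma - λ_1 I)v = 0. First row:
  (11 - 13.4142)·v_x + (1)·v_y = 0, i.e. (-2.4142)·v_x + (1)·v_y = 0,
  so v ∝ (b, λ_1 - a) = (1, 2.4142) = u.
  ||u|| = √((1)² + (2.4142)²) = √(6.8284) ≈ 2.6131,
  v_1 = u/||u|| ≈ (0.3827, 0.9239) (||v_1|| = 1).

λ_1 = 13.4142,  λ_2 = 10.5858;  v_1 ≈ (0.3827, 0.9239)
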